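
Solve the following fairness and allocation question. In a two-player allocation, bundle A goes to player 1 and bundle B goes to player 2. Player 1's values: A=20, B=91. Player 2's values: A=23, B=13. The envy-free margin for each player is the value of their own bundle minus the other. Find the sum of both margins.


Step 1: Player 1's margin = v1(A) - v1(B) = 20 - 91 = -71
Step 2: Player 2's margin = v2(B) - v2(A) = 13 - 23 = -10
Step 3: Total margin = -71 + -10 = -81

-81


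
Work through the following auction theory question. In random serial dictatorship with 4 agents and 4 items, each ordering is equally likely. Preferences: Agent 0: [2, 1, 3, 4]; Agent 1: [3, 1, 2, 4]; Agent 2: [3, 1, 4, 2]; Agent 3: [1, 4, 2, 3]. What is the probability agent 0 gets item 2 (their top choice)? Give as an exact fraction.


Step 1: Agent 0 wants item 2
Step 2: There are 24 possible orderings of agents
Step 3: In 22 orderings, agent 0 gets item 2
Step 4: Probability = 22/24 = 11/12

11/12


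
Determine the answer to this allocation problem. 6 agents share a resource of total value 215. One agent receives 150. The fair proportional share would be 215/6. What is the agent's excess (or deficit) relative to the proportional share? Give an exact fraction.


Step 1: Proportional share = 215/6
Step 2: Agent's actual allocation = 150
Step 3: Excess = 150 - 215/6 = 685/6

685/6


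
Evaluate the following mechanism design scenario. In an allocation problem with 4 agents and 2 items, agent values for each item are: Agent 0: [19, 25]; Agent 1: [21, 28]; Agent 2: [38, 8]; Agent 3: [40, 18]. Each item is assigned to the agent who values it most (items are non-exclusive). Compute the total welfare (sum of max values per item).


Step 1: For each item, find the maximum value among all agents.
Step 2: Item 0 -> Agent 3 (value 40)
Step 3: Item 1 -> Agent 1 (value 28)
Step 4: Total welfare = 40 + 28 = 68

68


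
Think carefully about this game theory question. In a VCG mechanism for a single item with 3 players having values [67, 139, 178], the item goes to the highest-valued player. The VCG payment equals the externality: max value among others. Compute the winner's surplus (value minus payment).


Step 1: The winner is the agent with the highest value: agent 2 with value 178
Step 2: Values of other agents: [67, 139]
Step 3: VCG payment = max of others' values = 139
Step 4: Surplus = 178 - 139 = 39

39


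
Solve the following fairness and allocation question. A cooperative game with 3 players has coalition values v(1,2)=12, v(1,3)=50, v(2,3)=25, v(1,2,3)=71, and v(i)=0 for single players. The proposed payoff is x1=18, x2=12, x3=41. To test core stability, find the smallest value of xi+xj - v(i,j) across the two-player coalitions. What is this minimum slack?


Step 1: Slack for coalition (1,2): x1+x2 - v12 = 30 - 12 = 18
Step 2: Slack for coalition (1,3): x1+x3 - v13 = 59 - 50 = 9
Step 3: Slack for coalition (2,3): x2+x3 - v23 = 53 - 25 = 28
Step 4: Minimum slack = min(18, 9, 28) = 9, attained by (1,3); no pair can gain by deviating, so the allocation is in the core

9


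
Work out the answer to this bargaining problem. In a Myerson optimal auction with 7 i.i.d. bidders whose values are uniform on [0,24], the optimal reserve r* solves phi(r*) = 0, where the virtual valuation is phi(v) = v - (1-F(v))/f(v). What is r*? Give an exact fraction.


Step 1: For U[0,24], F(v) = v/24 and f(v) = 1/24
Step 2: phi(v) = v - (1 - v/24)/(1/24) = v - (24 - v) = 2v - 24
Step 3: Set phi(r*) = 0: 2r* - 24 = 0
Step 4: r* = 24/2 = 12 (the number of bidders n = 7 does not enter)

12


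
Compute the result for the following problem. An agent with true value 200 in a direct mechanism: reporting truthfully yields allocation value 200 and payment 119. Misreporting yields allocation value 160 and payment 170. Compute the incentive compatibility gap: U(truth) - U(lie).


Step 1: U(truth) = value - payment = 200 - 119 = 81
Step 2: U(lie) = allocation - payment = 160 - 170 = -10
Step 3: IC gap = 81 - (-10) = 91

91


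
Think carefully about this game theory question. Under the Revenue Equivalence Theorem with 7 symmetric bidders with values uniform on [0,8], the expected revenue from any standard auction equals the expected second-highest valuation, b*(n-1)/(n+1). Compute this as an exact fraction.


Step 1: By Revenue Equivalence, expected revenue = b*(n-1)/(n+1)
Step 2: Substituting n = 7, b = 8
Step 3: Revenue = 8*(7-1)/(7+1) = 8*6/8
Step 4: Revenue = 48/8 = 6

6


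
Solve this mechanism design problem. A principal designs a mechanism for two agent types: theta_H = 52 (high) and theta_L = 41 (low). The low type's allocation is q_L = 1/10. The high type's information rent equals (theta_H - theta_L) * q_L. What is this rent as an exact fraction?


Step 1: theta_H - theta_L = 52 - 41 = 11
Step 2: Information rent = (theta_H - theta_L) * q_L
Step 3: = 11 * 1/10
Step 4: = 11/10

11/10


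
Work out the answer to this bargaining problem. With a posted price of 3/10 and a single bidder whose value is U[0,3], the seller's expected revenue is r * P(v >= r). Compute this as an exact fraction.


Step 1: Posted price r = 3/10, value support [0,3]
Step 2: P(v >= r) = (3 - 3/10)/3 = 9/10
Step 3: Expected revenue = r * P(v >= r) = 3/10 * 9/10
Step 4: Revenue = 27/100

27/100


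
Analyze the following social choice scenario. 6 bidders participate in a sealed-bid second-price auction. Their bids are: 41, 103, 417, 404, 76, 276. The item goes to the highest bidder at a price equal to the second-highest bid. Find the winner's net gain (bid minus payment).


Step 1: Sort bids in descending order: 417, 404, 276, 103, 76, 41
Step 2: The winning bid is the highest: 417
Step 3: The payment equals the second-highest bid: 404
Step 4: Surplus = winner's bid - payment = 417 - 404 = 13

13


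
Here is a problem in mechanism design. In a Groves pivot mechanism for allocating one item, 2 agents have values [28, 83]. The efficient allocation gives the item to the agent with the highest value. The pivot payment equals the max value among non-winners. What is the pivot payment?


Step 1: The efficient winner is agent 1 with value 83
Step 2: Other agents' values: [28]
Step 3: Pivot payment = max(others) = 28
Step 4: The winner pays 28

28


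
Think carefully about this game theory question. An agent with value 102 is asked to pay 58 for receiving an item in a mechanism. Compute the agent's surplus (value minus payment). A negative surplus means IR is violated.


Step 1: Surplus = value - payment = 102 - 58 = 44
Step 2: IR is satisfied (surplus >= 0)

44


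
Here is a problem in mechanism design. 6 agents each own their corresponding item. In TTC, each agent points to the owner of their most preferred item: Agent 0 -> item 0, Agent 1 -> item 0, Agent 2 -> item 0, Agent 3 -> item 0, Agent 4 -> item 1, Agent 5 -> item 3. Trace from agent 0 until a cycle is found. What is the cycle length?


Step 1: Trace the pointer graph from agent 0: 0 -> 0
Step 2: A cycle is detected when we revisit agent 0
Step 3: The cycle is: 0 -> 0
Step 4: Cycle length = 1

1


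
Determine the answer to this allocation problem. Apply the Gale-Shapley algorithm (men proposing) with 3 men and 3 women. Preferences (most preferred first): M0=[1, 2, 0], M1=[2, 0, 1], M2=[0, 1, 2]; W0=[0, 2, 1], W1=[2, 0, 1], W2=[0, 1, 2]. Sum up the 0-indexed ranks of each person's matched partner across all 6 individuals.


Step 1: Run Gale-Shapley (men propose, women hold best offer):
  M0 proposes to W1; she accepts
  M1 proposes to W2; she accepts
  M2 proposes to W0; she accepts
Step 2: Final matching: W0-M2, W1-M0, W2-M1
Step 3: 0-indexed ranks (man's rank of his match, then woman's): 0 + 1 + 0 + 1 + 0 + 1
Step 4: Total rank sum = 3

3


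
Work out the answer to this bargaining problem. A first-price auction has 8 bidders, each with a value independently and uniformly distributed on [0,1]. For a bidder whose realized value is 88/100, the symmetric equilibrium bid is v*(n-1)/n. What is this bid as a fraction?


Step 1: The symmetric BNE bidding function is b(v) = v * (n-1) / n
Step 2: Substitute v = 22/25 and n = 8
Step 3: b = 22/25 * 7/8
Step 4: b = 77/100

77/100


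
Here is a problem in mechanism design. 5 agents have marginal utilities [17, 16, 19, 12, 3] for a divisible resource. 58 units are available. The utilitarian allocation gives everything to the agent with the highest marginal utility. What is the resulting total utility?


Step 1: The marginal utilities are [17, 16, 19, 12, 3]
Step 2: The highest marginal utility is 19
Step 3: All 58 units go to that agent
Step 4: Total utility = 19 * 58 = 1102

1102


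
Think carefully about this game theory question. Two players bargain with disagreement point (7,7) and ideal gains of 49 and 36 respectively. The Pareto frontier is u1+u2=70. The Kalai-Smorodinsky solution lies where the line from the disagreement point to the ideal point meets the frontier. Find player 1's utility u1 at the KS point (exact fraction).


Step 1: At the KS point, (u1-d1)/r1 = (u2-d2)/r2 = t and u1+u2 = 70
Step 2: u1 = d1 + r1*t and u2 = d2 + r2*t, so (d1 + r1*t) + (d2 + r2*t) = 70
Step 3: t = (70 - 7 - 7)/(49 + 36) = 56/85
Step 4: u1 = d1 + r1*t = 7 + 49 * 56/85 = 3339/85
Step 5: (Check: u2 = d2 + r2*t = 2611/85; u1+u2 = 3339/85 + 2611/85 = 70, on the frontier.)

3339/85


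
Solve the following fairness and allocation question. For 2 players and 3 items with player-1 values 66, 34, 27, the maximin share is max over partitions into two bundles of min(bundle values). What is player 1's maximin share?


Step 1: Item values = 66, 34, 27
Step 2: Enumerate all 2-bundle partitions and take the smaller bundle:
  Partition 1: {66} vs {34,27} -> bundles 66, 61; min = 61
  Partition 2: {34} vs {66,27} -> bundles 34, 93; min = 34
  Partition 3: {27} vs {66,34} -> bundles 27, 100; min = 27
Step 3: MMS = max(61, 34, 27) = 61

61


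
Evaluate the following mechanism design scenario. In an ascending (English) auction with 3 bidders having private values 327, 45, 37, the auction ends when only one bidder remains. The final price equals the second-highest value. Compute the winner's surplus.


Step 1: Identify the highest value: 327
Step 2: Identify the second-highest value: 45
Step 3: The final price = second-highest value = 45
Step 4: Surplus = 327 - 45 = 282

282


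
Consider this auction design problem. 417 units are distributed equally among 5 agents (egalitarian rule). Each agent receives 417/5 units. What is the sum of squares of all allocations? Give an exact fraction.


Step 1: Each agent's share = 417/5
Step 2: Square of each share = (417/5)^2 = 173889/25
Step 3: Sum of squares = 5 * 173889/25 = 173889/5

173889/5


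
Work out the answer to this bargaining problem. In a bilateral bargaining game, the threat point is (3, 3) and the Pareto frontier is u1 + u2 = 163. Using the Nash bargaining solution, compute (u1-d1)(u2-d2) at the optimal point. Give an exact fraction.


Step 1: The Nash solution splits surplus symmetrically above the disagreement point
Step 2: u1 = (total + d1 - d2)/2 = (163 + 3 - 3)/2 = 163/2
Step 3: u2 = (total - d1 + d2)/2 = (163 - 3 + 3)/2 = 163/2
Step 4: Nash product = (163/2 - 3) * (163/2 - 3)
Step 5: = 157/2 * 157/2 = 24649/4

24649/4


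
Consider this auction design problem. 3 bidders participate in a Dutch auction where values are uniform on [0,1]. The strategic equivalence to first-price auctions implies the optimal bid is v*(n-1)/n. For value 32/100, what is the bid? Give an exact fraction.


Step 1: Dutch auctions are strategically equivalent to first-price auctions
Step 2: The equilibrium bid is b(v) = v*(n-1)/n
Step 3: b = 8/25 * 2/3
Step 4: b = 16/75

16/75


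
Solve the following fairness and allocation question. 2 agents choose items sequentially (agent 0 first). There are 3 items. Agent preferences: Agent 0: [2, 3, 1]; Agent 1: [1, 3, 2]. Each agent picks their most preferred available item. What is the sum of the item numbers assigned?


Step 1: Agent 0 picks item 2
Step 2: Agent 1 picks item 1
Step 3: Sum = 2 + 1 = 3

3


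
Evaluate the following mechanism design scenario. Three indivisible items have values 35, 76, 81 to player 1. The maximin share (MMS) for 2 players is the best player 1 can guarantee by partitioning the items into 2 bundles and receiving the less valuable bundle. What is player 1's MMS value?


Step 1: Item values = 35, 76, 81
Step 2: Enumerate all 2-bundle partitions and take the smaller bundle:
  Partition 1: {35} vs {76,81} -> bundles 35, 157; min = 35
  Partition 2: {76} vs {35,81} -> bundles 76, 116; min = 76
  Partition 3: {81} vs {35,76} -> bundles 81, 111; min = 81
Step 3: MMS = max(35, 76, 81) = 81

81


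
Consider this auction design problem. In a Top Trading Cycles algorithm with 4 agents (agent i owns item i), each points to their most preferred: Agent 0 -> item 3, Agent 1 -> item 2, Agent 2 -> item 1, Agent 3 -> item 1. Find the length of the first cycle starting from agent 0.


Step 1: Trace the pointer graph from agent 0: 0 -> 3 -> 1 -> 2 -> 1
Step 2: A cycle is detected when we revisit agent 1
Step 3: The cycle is: 1 -> 2 -> 1
Step 4: Cycle length = 2

2


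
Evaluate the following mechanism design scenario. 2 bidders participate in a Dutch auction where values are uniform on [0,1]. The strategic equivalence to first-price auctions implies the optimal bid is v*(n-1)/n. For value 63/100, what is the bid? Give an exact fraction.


Step 1: Dutch auctions are strategically equivalent to first-price auctions
Step 2: The equilibrium bid is b(v) = v*(n-1)/n
Step 3: b = 63/100 * 1/2
Step 4: b = 63/200

63/200


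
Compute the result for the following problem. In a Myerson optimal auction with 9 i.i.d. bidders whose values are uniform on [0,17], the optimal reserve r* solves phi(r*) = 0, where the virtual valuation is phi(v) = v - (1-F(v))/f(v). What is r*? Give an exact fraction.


Step 1: For U[0,17], F(v) = v/17 and f(v) = 1/17
Step 2: phi(v) = v - (1 - v/17)/(1/17) = v - (17 - v) = 2v - 17
Step 3: Set phi(r*) = 0: 2r* - 17 = 0
Step 4: r* = 17/2 (the number of bidders n = 9 does not enter)

17/2


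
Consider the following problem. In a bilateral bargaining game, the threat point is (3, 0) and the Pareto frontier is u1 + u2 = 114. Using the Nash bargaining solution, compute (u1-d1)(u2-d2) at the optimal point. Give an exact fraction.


Step 1: The Nash solution splits surplus symmetrically above the disagreement point
Step 2: u1 = (total + d1 - d2)/2 = (114 + 3 - 0)/2 = 117/2
Step 3: u2 = (total - d1 + d2)/2 = (114 - 3 + 0)/2 = 111/2
Step 4: Nash product = (117/2 - 3) * (111/2 - 0)
Step 5: = 111/2 * 111/2 = 12321/4

12321/4


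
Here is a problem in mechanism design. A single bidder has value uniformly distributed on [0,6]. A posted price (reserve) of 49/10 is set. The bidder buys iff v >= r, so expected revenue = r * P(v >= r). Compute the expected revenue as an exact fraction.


Step 1: Posted price r = 49/10, value support [0,6]
Step 2: P(v >= r) = (6 - 49/10)/6 = 11/60
Step 3: Expected revenue = r * P(v >= r) = 49/10 * 11/60
Step 4: Revenue = 539/600

539/600


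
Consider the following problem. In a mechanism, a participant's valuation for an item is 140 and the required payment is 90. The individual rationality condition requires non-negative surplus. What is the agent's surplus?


Step 1: Surplus = value - payment = 140 - 90 = 50
Step 2: IR is satisfied (surplus >= 0)

50


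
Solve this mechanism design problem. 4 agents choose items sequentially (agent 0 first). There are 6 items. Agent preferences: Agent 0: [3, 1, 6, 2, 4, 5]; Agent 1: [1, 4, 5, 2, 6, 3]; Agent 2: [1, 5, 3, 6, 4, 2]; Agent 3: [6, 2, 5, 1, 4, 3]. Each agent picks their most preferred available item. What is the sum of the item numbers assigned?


Step 1: Agent 0 picks item 3
Step 2: Agent 1 picks item 1
Step 3: Agent 2 picks item 5
Step 4: Agent 3 picks item 6
Step 5: Sum = 3 + 1 + 5 + 6 = 15

15


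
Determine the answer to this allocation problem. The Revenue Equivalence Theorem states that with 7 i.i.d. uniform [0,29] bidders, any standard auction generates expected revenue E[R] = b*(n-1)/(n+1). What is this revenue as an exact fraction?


Step 1: By Revenue Equivalence, expected revenue = b*(n-1)/(n+1)
Step 2: Substituting n = 7, b = 29
Step 3: Revenue = 29*(7-1)/(7+1) = 29*6/8
Step 4: Revenue = 174/8 = 87/4

87/4


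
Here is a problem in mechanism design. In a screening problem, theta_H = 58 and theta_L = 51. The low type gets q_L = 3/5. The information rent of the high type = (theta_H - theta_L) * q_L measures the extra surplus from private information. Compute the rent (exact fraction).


Step 1: theta_H - theta_L = 58 - 51 = 7
Step 2: Information rent = (theta_H - theta_L) * q_L
Step 3: = 7 * 3/5
Step 4: = 21/5

21/5


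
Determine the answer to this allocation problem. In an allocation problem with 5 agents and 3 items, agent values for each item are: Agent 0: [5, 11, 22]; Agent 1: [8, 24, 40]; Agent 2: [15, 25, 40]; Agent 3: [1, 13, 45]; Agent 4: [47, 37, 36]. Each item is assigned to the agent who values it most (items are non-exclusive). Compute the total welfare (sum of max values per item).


Step 1: For each item, find the maximum value among all agents.
Step 2: Item 0 -> Agent 4 (value 47)
Step 3: Item 1 -> Agent 4 (value 37)
Step 4: Item 2 -> Agent 3 (value 45)
Step 5: Total welfare = 47 + 37 + 45 = 129

129


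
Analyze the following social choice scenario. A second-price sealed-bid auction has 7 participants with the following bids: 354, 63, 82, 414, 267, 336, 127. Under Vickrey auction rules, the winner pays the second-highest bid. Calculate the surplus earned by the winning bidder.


Step 1: Sort bids in descending order: 414, 354, 336, 267, 127, 82, 63
Step 2: The winning bid is the highest: 414
Step 3: The payment equals the second-highest bid: 354
Step 4: Surplus = winner's bid - payment = 414 - 354 = 60

60


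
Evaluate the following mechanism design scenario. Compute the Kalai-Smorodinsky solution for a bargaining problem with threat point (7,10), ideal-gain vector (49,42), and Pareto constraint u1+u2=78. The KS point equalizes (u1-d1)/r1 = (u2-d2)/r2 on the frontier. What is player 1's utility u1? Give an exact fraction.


Step 1: At the KS point, (u1-d1)/r1 = (u2-d2)/r2 = t and u1+u2 = 78
Step 2: u1 = d1 + r1*t and u2 = d2 + r2*t, so (d1 + r1*t) + (d2 + r2*t) = 78
Step 3: t = (78 - 7 - 10)/(49 + 42) = 61/91
Step 4: u1 = d1 + r1*t = 7 + 49 * 61/91 = 518/13
Step 5: (Check: u2 = d2 + r2*t = 496/13; u1+u2 = 518/13 + 496/13 = 78, on the frontier.)

518/13


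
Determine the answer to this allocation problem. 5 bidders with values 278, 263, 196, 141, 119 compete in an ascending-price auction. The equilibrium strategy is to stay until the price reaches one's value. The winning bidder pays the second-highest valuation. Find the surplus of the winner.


Step 1: Identify the highest value: 278
Step 2: Identify the second-highest value: 263
Step 3: The final price = second-highest value = 263
Step 4: Surplus = 278 - 263 = 15

15


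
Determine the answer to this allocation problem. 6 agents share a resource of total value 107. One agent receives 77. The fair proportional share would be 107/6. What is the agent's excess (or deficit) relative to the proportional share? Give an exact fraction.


Step 1: Proportional share = 107/6
Step 2: Agent's actual allocation = 77
Step 3: Excess = 77 - 107/6 = 355/6

355/6


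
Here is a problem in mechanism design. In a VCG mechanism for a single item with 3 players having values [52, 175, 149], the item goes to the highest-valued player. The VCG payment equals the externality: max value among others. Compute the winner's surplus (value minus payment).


Step 1: The winner is the agent with the highest value: agent 1 with value 175
Step 2: Values of other agents: [52, 149]
Step 3: VCG payment = max of others' values = 149
Step 4: Surplus = 175 - 149 = 26

26


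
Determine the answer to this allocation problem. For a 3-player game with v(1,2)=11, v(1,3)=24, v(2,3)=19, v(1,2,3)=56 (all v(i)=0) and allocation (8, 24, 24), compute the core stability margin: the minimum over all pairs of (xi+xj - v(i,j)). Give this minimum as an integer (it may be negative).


Step 1: Slack for coalition (1,2): x1+x2 - v12 = 32 - 11 = 21
Step 2: Slack for coalition (1,3): x1+x3 - v13 = 32 - 24 = 8
Step 3: Slack for coalition (2,3): x2+x3 - v23 = 48 - 19 = 29
Step 4: Minimum slack = min(21, 8, 29) = 8, attained by (1,3); no pair can gain by deviating, so the allocation is in the core

8


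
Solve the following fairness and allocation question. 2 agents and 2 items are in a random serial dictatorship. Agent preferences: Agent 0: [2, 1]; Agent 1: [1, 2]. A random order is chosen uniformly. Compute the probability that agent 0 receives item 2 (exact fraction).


Step 1: Agent 0 wants item 2
Step 2: There are 2 possible orderings of agents
Step 3: In 2 orderings, agent 0 gets item 2
Step 4: Probability = 2/2 = 1

1


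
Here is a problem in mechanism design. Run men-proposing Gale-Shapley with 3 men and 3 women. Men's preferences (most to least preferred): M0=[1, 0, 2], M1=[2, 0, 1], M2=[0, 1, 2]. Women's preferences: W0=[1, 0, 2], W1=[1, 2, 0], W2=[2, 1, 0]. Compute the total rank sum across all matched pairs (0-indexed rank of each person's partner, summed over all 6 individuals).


Step 1: Run Gale-Shapley (men propose, women hold best offer):
  M0 proposes to W1; she accepts
  M1 proposes to W2; she accepts
  M2 proposes to W0; she accepts
Step 2: Final matching: W0-M2, W1-M0, W2-M1
Step 3: 0-indexed ranks (man's rank of his match, then woman's): 0 + 2 + 0 + 2 + 0 + 1
Step 4: Total rank sum = 5

5


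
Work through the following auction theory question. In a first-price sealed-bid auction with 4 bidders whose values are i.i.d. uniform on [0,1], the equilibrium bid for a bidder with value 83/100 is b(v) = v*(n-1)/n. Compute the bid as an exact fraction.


Step 1: The symmetric BNE bidding function is b(v) = v * (n-1) / n
Step 2: Substitute v = 83/100 and n = 4
Step 3: b = 83/100 * 3/4
Step 4: b = 249/400

249/400


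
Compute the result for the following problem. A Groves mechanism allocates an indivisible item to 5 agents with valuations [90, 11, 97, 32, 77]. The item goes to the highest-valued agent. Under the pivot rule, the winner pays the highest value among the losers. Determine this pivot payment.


Step 1: The efficient winner is agent 2 with value 97
Step 2: Other agents' values: [90, 11, 32, 77]
Step 3: Pivot payment = max(others) = 90
Step 4: The winner pays 90

90


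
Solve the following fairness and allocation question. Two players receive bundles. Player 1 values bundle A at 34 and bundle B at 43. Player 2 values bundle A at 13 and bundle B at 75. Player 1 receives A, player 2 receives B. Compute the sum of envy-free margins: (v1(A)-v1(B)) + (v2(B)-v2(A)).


Step 1: Player 1's margin = v1(A) - v1(B) = 34 - 43 = -9
Step 2: Player 2's margin = v2(B) - v2(A) = 75 - 13 = 62
Step 3: Total margin = -9 + 62 = 53

53


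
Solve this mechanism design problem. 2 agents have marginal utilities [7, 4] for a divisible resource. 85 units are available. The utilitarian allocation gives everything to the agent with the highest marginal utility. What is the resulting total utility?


Step 1: The marginal utilities are [7, 4]
Step 2: The highest marginal utility is 7
Step 3: All 85 units go to that agent
Step 4: Total utility = 7 * 85 = 595

595


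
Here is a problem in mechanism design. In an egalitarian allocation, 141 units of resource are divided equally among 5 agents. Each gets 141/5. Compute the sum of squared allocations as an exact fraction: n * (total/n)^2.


Step 1: Each agent's share = 141/5
Step 2: Square of each share = (141/5)^2 = 19881/25
Step 3: Sum of squares = 5 * 19881/25 = 19881/5

19881/5


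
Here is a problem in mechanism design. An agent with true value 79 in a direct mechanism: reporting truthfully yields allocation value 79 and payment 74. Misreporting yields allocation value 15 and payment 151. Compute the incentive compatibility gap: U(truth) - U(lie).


Step 1: U(truth) = value - payment = 79 - 74 = 5
Step 2: U(lie) = allocation - payment = 15 - 151 = -136
Step 3: IC gap = 5 - (-136) = 141

141


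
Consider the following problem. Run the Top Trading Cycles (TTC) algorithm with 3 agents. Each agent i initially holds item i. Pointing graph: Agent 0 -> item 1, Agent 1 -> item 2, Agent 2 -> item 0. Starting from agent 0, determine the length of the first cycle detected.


Step 1: Trace the pointer graph from agent 0: 0 -> 1 -> 2 -> 0
Step 2: A cycle is detected when we revisit agent 0
Step 3: The cycle is: 0 -> 1 -> 2 -> 0
Step 4: Cycle length = 3

3


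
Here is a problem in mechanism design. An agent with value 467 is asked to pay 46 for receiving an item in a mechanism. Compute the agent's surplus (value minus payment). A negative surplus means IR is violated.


Step 1: Surplus = value - payment = 467 - 46 = 421
Step 2: IR is satisfied (surplus >= 0)

421


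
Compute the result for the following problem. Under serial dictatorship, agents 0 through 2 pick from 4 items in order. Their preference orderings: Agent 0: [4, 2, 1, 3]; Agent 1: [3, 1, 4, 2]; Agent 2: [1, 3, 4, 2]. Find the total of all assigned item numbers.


Step 1: Agent 0 picks item 4
Step 2: Agent 1 picks item 3
Step 3: Agent 2 picks item 1
Step 4: Sum = 4 + 3 + 1 = 8

8


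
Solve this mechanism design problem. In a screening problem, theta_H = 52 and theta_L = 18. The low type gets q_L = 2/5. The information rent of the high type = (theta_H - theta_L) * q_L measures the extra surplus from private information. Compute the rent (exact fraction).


Step 1: theta_H - theta_L = 52 - 18 = 34
Step 2: Information rent = (theta_H - theta_L) * q_L
Step 3: = 34 * 2/5
Step 4: = 68/5

68/5


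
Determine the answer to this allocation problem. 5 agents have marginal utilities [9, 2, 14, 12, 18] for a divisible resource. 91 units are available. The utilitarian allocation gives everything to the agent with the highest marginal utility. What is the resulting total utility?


Step 1: The marginal utilities are [9, 2, 14, 12, 18]
Step 2: The highest marginal utility is 18
Step 3: All 91 units go to that agent
Step 4: Total utility = 18 * 91 = 1638

1638


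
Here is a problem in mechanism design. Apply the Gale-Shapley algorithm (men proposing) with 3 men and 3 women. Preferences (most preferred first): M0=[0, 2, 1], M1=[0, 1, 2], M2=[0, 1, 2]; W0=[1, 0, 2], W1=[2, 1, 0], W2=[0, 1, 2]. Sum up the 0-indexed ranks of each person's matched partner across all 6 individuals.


Step 1: Run Gale-Shapley (men propose, women hold best offer):
  M0 proposes to W0; she accepts
  M1 proposes to W0; she switches from M0
  M2 proposes to W0; rejected
  M2 proposes to W1; she accepts
  M0 proposes to W2; she accepts
Step 2: Final matching: W0-M1, W1-M2, W2-M0
Step 3: 0-indexed ranks (man's rank of his match, then woman's): 0 + 0 + 1 + 0 + 1 + 0
Step 4: Total rank sum = 2

2


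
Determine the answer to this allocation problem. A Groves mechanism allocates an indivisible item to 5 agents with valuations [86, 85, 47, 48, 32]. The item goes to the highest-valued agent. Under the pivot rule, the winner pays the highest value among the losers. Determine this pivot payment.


Step 1: The efficient winner is agent 0 with value 86
Step 2: Other agents' values: [85, 47, 48, 32]
Step 3: Pivot payment = max(others) = 85
Step 4: The winner pays 85

85


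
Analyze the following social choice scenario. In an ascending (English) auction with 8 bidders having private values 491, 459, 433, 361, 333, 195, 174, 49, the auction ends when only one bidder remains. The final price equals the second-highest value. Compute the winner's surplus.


Step 1: Identify the highest value: 491
Step 2: Identify the second-highest value: 459
Step 3: The final price = second-highest value = 459
Step 4: Surplus = 491 - 459 = 32

32


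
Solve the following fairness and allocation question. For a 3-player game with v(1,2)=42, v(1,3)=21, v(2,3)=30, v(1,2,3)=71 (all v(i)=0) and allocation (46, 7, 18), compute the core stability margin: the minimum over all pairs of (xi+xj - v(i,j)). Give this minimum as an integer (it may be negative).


Step 1: Slack for coalition (1,2): x1+x2 - v12 = 53 - 42 = 11
Step 2: Slack for coalition (1,3): x1+x3 - v13 = 64 - 21 = 43
Step 3: Slack for coalition (2,3): x2+x3 - v23 = 25 - 30 = -5
Step 4: Minimum slack = min(11, 43, -5) = -5, attained by (2,3); coalition (2,3) can block (slack < 0), so the allocation is not in the core

-5


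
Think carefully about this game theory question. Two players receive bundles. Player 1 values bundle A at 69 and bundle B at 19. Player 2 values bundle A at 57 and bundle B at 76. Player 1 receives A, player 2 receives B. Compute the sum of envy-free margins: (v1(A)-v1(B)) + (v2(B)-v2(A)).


Step 1: Player 1's margin = v1(A) - v1(B) = 69 - 19 = 50
Step 2: Player 2's margin = v2(B) - v2(A) = 76 - 57 = 19
Step 3: Total margin = 50 + 19 = 69

69


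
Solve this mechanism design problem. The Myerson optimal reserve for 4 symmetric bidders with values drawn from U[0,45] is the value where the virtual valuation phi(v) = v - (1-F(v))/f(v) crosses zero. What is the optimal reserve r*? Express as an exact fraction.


Step 1: For U[0,45], F(v) = v/45 and f(v) = 1/45
Step 2: phi(v) = v - (1 - v/45)/(1/45) = v - (45 - v) = 2v - 45
Step 3: Set phi(r*) = 0: 2r* - 45 = 0
Step 4: r* = 45/2 (the number of bidders n = 4 does not enter)

45/2


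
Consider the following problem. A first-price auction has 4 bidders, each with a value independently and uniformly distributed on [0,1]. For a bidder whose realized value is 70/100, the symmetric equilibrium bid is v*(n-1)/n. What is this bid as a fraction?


Step 1: The symmetric BNE bidding function is b(v) = v * (n-1) / n
Step 2: Substitute v = 7/10 and n = 4
Step 3: b = 7/10 * 3/4
Step 4: b = 21/40

21/40


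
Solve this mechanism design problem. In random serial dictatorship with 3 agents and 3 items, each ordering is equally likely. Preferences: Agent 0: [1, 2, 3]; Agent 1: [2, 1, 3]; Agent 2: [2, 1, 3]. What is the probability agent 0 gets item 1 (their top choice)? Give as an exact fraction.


Step 1: Agent 0 wants item 1
Step 2: There are 6 possible orderings of agents
Step 3: In 4 orderings, agent 0 gets item 1
Step 4: Probability = 4/6 = 2/3

2/3


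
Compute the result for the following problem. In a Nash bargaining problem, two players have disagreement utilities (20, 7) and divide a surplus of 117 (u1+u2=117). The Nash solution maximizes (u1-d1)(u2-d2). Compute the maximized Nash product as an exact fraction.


Step 1: The Nash solution splits surplus symmetrically above the disagreement point
Step 2: u1 = (total + d1 - d2)/2 = (117 + 20 - 7)/2 = 65
Step 3: u2 = (total - d1 + d2)/2 = (117 - 20 + 7)/2 = 52
Step 4: Nash product = (65 - 20) * (52 - 7)
Step 5: = 45 * 45 = 2025

2025


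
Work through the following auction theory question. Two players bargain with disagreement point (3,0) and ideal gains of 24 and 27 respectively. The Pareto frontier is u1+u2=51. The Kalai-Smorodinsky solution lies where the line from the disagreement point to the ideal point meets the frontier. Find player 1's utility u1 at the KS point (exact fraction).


Step 1: At the KS point, (u1-d1)/r1 = (u2-d2)/r2 = t and u1+u2 = 51
Step 2: u1 = d1 + r1*t and u2 = d2 + r2*t, so (d1 + r1*t) + (d2 + r2*t) = 51
Step 3: t = (51 - 3 - 0)/(24 + 27) = 48/51 = 16/17
Step 4: u1 = d1 + r1*t = 3 + 24 * 16/17 = 435/17
Step 5: (Check: u2 = d2 + r2*t = 432/17; u1+u2 = 435/17 + 432/17 = 51, on the frontier.)

435/17


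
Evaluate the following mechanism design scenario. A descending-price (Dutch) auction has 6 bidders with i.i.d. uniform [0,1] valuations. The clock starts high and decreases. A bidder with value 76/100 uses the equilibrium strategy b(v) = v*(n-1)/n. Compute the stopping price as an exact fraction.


Step 1: Dutch auctions are strategically equivalent to first-price auctions
Step 2: The equilibrium bid is b(v) = v*(n-1)/n
Step 3: b = 19/25 * 5/6
Step 4: b = 19/30

19/30


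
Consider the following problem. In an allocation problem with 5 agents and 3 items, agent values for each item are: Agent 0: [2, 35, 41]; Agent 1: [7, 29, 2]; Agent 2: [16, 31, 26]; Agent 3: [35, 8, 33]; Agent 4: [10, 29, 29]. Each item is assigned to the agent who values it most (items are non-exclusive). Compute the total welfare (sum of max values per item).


Step 1: For each item, find the maximum value among all agents.
Step 2: Item 0 -> Agent 3 (value 35)
Step 3: Item 1 -> Agent 0 (value 35)
Step 4: Item 2 -> Agent 0 (value 41)
Step 5: Total welfare = 35 + 35 + 41 = 111

111


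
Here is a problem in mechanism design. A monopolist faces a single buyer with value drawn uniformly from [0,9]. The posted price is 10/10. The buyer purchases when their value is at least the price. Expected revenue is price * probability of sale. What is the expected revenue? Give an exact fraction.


Step 1: Posted price r = 1, value support [0,9]
Step 2: P(v >= r) = (9 - 1)/9 = 8/9
Step 3: Expected revenue = r * P(v >= r) = 1 * 8/9
Step 4: Revenue = 8/9

8/9


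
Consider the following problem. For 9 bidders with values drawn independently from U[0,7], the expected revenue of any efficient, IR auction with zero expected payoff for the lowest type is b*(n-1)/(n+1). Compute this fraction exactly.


Step 1: By Revenue Equivalence, expected revenue = b*(n-1)/(n+1)
Step 2: Substituting n = 9, b = 7
Step 3: Revenue = 7*(9-1)/(9+1) = 7*8/10
Step 4: Revenue = 56/10 = 28/5

28/5


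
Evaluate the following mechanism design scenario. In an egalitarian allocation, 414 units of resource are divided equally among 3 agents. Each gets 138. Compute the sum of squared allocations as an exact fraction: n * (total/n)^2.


Step 1: Each agent's share = 414/3 = 138
Step 2: Square of each share = (138)^2 = 19044
Step 3: Sum of squares = 3 * 19044 = 57132

57132


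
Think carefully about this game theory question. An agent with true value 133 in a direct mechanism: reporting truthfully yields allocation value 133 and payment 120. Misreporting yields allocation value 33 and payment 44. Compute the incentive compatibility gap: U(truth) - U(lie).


Step 1: U(truth) = value - payment = 133 - 120 = 13
Step 2: U(lie) = allocation - payment = 33 - 44 = -11
Step 3: IC gap = 13 - (-11) = 24

24


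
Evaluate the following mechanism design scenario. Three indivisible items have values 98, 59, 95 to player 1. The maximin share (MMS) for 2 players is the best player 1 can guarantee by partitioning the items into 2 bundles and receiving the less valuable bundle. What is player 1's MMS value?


Step 1: Item values = 98, 59, 95
Step 2: Enumerate all 2-bundle partitions and take the smaller bundle:
  Partition 1: {98} vs {59,95} -> bundles 98, 154; min = 98
  Partition 2: {59} vs {98,95} -> bundles 59, 193; min = 59
  Partition 3: {95} vs {98,59} -> bundles 95, 157; min = 95
Step 3: MMS = max(98, 59, 95) = 98

98


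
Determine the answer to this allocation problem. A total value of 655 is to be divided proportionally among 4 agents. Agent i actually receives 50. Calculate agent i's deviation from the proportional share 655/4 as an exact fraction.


Step 1: Proportional share = 655/4
Step 2: Agent's actual allocation = 50
Step 3: Excess = 50 - 655/4 = -455/4

-455/4


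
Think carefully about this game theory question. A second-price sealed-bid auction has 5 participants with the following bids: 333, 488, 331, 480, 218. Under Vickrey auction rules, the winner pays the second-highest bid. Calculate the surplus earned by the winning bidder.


Step 1: Sort bids in descending order: 488, 480, 333, 331, 218
Step 2: The winning bid is the highest: 488
Step 3: The payment equals the second-highest bid: 480
Step 4: Surplus = winner's bid - payment = 488 - 480 = 8

8


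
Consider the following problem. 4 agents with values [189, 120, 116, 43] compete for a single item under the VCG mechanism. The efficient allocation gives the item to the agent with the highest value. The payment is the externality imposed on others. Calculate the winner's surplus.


Step 1: The winner is the agent with the highest value: agent 0 with value 189
Step 2: Values of other agents: [120, 116, 43]
Step 3: VCG payment = max of others' values = 120
Step 4: Surplus = 189 - 120 = 69

69


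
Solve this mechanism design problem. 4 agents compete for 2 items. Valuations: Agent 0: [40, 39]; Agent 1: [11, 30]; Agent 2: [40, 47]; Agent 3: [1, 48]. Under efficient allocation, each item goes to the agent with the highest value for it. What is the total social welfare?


Step 1: For each item, find the maximum value among all agents.
Step 2: Item 0 -> Agent 0 (value 40)
Step 3: Item 1 -> Agent 3 (value 48)
Step 4: Total welfare = 40 + 48 = 88

88


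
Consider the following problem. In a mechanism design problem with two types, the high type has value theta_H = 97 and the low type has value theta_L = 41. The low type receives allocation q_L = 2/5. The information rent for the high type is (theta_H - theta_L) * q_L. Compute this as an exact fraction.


Step 1: theta_H - theta_L = 97 - 41 = 56
Step 2: Information rent = (theta_H - theta_L) * q_L
Step 3: = 56 * 2/5
Step 4: = 112/5

112/5


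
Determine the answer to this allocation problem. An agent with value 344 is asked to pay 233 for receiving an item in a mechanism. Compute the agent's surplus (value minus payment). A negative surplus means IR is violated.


Step 1: Surplus = value - payment = 344 - 233 = 111
Step 2: IR is satisfied (surplus >= 0)

111


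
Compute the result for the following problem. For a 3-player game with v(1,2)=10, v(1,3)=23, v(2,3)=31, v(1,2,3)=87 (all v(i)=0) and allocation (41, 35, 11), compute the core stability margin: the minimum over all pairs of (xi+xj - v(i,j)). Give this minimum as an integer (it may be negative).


Step 1: Slack for coalition (1,2): x1+x2 - v12 = 76 - 10 = 66
Step 2: Slack for coalition (1,3): x1+x3 - v13 = 52 - 23 = 29
Step 3: Slack for coalition (2,3): x2+x3 - v23 = 46 - 31 = 15
Step 4: Minimum slack = min(66, 29, 15) = 15, attained by (2,3); no pair can gain by deviating, so the allocation is in the core

15


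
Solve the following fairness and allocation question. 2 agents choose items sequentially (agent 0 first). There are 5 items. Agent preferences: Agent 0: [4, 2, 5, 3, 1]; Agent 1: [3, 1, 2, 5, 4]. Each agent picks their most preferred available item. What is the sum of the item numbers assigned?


Step 1: Agent 0 picks item 4
Step 2: Agent 1 picks item 3
Step 3: Sum = 4 + 3 = 7

7


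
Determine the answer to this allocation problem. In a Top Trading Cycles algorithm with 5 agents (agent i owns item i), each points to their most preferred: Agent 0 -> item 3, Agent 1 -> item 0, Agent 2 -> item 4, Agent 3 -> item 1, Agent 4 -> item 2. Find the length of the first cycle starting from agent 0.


Step 1: Trace the pointer graph from agent 0: 0 -> 3 -> 1 -> 0
Step 2: A cycle is detected when we revisit agent 0
Step 3: The cycle is: 0 -> 3 -> 1 -> 0
Step 4: Cycle length = 3

3


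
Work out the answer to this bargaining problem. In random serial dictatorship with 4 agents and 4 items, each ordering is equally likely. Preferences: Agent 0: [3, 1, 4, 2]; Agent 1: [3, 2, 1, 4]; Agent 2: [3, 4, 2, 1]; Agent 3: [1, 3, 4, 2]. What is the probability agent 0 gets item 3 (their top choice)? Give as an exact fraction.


Step 1: Agent 0 wants item 3
Step 2: There are 24 possible orderings of agents
Step 3: In 8 orderings, agent 0 gets item 3
Step 4: Probability = 8/24 = 1/3

1/3


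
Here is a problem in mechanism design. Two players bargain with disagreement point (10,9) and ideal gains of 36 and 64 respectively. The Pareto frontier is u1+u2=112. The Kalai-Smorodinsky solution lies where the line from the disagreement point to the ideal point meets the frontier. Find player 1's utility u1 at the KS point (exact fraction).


Step 1: At the KS point, (u1-d1)/r1 = (u2-d2)/r2 = t and u1+u2 = 112
Step 2: u1 = d1 + r1*t and u2 = d2 + r2*t, so (d1 + r1*t) + (d2 + r2*t) = 112
Step 3: t = (112 - 10 - 9)/(36 + 64) = 93/100
Step 4: u1 = d1 + r1*t = 10 + 36 * 93/100 = 1087/25
Step 5: (Check: u2 = d2 + r2*t = 1713/25; u1+u2 = 1087/25 + 1713/25 = 112, on the frontier.)

1087/25
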